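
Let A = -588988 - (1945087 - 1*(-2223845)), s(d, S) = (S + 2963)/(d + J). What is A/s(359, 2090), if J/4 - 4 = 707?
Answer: -15239617760/5053 ≈ -3.0160e+6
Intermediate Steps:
J = 2844 (J = 16 + 4*707 = 16 + 2828 = 2844)
s(d, S) = (2963 + S)/(2844 + d) (s(d, S) = (S + 2963)/(d + 2844) = (2963 + S)/(2844 + d))
A = -4757920 (A = -588988 - (1945087 + 2223845) = -588988 - 1*4168932 = -588988 - 4168932 = -4757920)
A/s(359, 2090) = -4757920*(2844 + 359)/(2963 + 2090) = -4757920/(5053/3203) = -4757920/((1/3203)*5053) = -4757920/5053/3203 = -4757920*3203/5053 = -15239617760/5053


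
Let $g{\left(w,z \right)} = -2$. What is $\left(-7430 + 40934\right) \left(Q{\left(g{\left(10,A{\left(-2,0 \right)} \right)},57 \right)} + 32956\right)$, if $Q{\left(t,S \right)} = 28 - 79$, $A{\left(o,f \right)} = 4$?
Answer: $1102449120$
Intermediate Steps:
$Q{\left(t,S \right)} = -51$ ($Q{\left(t,S \right)} = 28 - 79 = -51$)
$\left(-7430 + 40934\right) \left(Q{\left(g{\left(10,A{\left(-2,0 \right)} \right)},57 \right)} + 32956\right) = \left(-7430 + 40934\right) \left(-51 + 32956\right) = 33504 \cdot 32905 = 1102449120$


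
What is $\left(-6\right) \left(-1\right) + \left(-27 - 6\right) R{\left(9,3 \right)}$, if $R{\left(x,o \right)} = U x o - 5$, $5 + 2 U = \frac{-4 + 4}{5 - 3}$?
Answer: $\frac{4797}{2} \approx 2398.5$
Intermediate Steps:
$U = - \frac{5}{2}$ ($U = - \frac{5}{2} + \frac{\left(-4 + 4\right) \frac{1}{5 - 3}}{2} = - \frac{5}{2} + \frac{0 \cdot \frac{1}{2}}{2} = - \frac{5}{2} + \frac{1}{2} \cdot 0 = - \frac{5}{2} + 0 = - \frac{5}{2} \approx -2.5$)
$R{\left(x,o \right)} = -5 - \frac{5 o x}{2}$ ($R{\left(x,o \right)} = - \frac{5 x}{2} o - 5 = - \frac{5 o x}{2} - 5 = -5 - \frac{5 o x}{2}$)
$\left(-6\right) \left(-1\right) + \left(-27 - 6\right) R{\left(9,3 \right)} = \left(-6\right) \left(-1\right) + \left(-27 - 6\right) \left(-5 - \frac{15}{2} \cdot 9\right) = 6 + \left(-27 - 6\right) \left(-5 - \frac{135}{2}\right) = 6 - - \frac{4785}{2} = 6 + \frac{4785}{2} = \frac{4797}{2}$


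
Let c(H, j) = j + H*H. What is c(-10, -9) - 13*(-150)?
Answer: 2041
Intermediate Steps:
c(H, j) = j + H²
c(-10, -9) - 13*(-150) = (-9 + (-10)²) - 13*(-150) = (-9 + 100) + 1950 = 91 + 1950 = 2041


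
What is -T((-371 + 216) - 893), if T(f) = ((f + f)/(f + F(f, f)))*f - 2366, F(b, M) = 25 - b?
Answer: -2137458/25 ≈ -85498.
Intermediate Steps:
T(f) = -2366 + 2*f²/25 (T(f) = ((f + f)/(f + (25 - f)))*f - 2366 = ((2*f)/25)*f - 2366 = ((2*f)*(1/25))*f - 2366 = (2*f/25)*f - 2366 = 2*f²/25 - 2366 = -2366 + 2*f²/25)
-T((-371 + 216) - 893) = -(-2366 + 2*((-371 + 216) - 893)²/25) = -(-2366 + 2*(-155 - 893)²/25) = -(-2366 + (2/25)*(-1048)²) = -(-2366 + (2/25)*1098304) = -(-2366 + 2196608/25) = -1*2137458/25 = -2137458/25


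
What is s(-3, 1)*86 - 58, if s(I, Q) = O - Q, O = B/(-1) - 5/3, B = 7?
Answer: -2668/3 ≈ -889.33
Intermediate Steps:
O = -26/3 (O = 7/(-1) - 5/3 = 7*(-1) - 5*⅓ = -7 - 5/3 = -26/3 ≈ -8.6667)
s(I, Q) = -26/3 - Q
s(-3, 1)*86 - 58 = (-26/3 - 1*1)*86 - 58 = (-26/3 - 1)*86 - 58 = -29/3*86 - 58 = -2494/3 - 58 = -2668/3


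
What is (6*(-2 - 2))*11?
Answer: -264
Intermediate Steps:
(6*(-2 - 2))*11 = (6*(-4))*11 = -24*11 = -264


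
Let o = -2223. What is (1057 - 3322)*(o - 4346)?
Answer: 14878785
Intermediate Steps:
(1057 - 3322)*(o - 4346) = (1057 - 3322)*(-2223 - 4346) = -2265*(-6569) = 14878785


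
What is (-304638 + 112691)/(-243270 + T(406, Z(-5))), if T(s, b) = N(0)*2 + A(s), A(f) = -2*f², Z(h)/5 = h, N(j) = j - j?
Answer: 191947/572942 ≈ 0.33502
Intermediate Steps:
N(j) = 0
Z(h) = 5*h
T(s, b) = -2*s² (T(s, b) = 0*2 - 2*s² = 0 - 2*s² = -2*s²)
(-304638 + 112691)/(-243270 + T(406, Z(-5))) = (-304638 + 112691)/(-243270 - 2*406²) = -191947/(-243270 - 2*164836) = -191947/(-243270 - 329672) = -191947/(-572942) = -191947*(-1/572942) = 191947/572942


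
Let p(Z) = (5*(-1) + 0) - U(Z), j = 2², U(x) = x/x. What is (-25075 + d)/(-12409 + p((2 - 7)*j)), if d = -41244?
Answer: 66319/12415 ≈ 5.3418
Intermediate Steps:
U(x) = 1
j = 4
p(Z) = -6 (p(Z) = (5*(-1) + 0) - 1*1 = (-5 + 0) - 1 = -5 - 1 = -6)
(-25075 + d)/(-12409 + p((2 - 7)*j)) = (-25075 - 41244)/(-12409 - 6) = -66319/(-12415) = -66319*(-1/12415) = 66319/12415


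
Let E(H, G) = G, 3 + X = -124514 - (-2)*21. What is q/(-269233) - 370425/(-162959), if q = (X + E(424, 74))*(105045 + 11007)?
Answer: 2352736345131093/43873940447 ≈ 53625.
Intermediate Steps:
X = -124475 (X = -3 + (-124514 - (-2)*21) = -3 + (-124514 - 1*(-42)) = -3 + (-124514 + 42) = -3 - 124472 = -124475)
q = -14436984852 (q = (-124475 + 74)*(105045 + 11007) = -124401*116052 = -14436984852)
q/(-269233) - 370425/(-162959) = -14436984852/(-269233) - 370425/(-162959) = -14436984852*(-1/269233) - 370425*(-1/162959) = 14436984852/269233 + 370425/162959 = 2352736345131093/43873940447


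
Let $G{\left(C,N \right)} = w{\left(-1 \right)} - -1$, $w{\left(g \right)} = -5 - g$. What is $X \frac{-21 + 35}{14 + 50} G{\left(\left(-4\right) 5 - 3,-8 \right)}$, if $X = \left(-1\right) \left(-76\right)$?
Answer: $- \frac{399}{8} \approx -49.875$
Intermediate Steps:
$G{\left(C,N \right)} = -3$ ($G{\left(C,N \right)} = \left(-5 - -1\right) - -1 = \left(-5 + 1\right) + 1 = -4 + 1 = -3$)
$X = 76$
$X \frac{-21 + 35}{14 + 50} G{\left(\left(-4\right) 5 - 3,-8 \right)} = 76 \frac{-21 + 35}{14 + 50} \left(-3\right) = 76 \cdot \frac{14}{64} \left(-3\right) = 76 \cdot 14 \cdot \frac{1}{64} \left(-3\right) = 76 \cdot \frac{7}{32} \left(-3\right) = \frac{133}{8} \left(-3\right) = - \frac{399}{8}$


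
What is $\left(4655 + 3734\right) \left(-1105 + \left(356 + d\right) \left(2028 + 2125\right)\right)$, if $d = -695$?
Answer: $-11819866108$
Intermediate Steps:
$\left(4655 + 3734\right) \left(-1105 + \left(356 + d\right) \left(2028 + 2125\right)\right) = \left(4655 + 3734\right) \left(-1105 + \left(356 - 695\right) \left(2028 + 2125\right)\right) = 8389 \left(-1105 - 1407867\right) = 8389 \left(-1408972\right) = -11819866108$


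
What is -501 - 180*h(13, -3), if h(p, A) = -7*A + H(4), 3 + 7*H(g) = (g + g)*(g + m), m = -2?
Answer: -32307/7 ≈ -4615.3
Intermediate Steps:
H(g) = -3/7 + 2*g*(-2 + g)/7 (H(g) = -3/7 + ((g + g)*(g - 2))/7 = -3/7 + ((2*g)*(-2 + g))/7 = -3/7 + (2*g*(-2 + g))/7 = -3/7 + 2*g*(-2 + g)/7)
h(p, A) = 13/7 - 7*A (h(p, A) = -7*A + (-3/7 - 4/7*4 + (2/7)*4**2) = -7*A + (-3/7 - 16/7 + (2/7)*16) = -7*A + (-3/7 - 16/7 + 32/7) = -7*A + 13/7 = 13/7 - 7*A)
-501 - 180*h(13, -3) = -501 - 180*(13/7 - 7*(-3)) = -501 - 180*(13/7 + 21) = -501 - 180*160/7 = -501 - 28800/7 = -32307/7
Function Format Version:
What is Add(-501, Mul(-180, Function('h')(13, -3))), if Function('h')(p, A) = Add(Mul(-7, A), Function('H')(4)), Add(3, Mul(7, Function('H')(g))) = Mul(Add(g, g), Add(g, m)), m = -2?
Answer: Rational(-32307, 7) ≈ -4615.3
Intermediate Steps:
Function('H')(g) = Add(Rational(-3, 7), Mul(Rational(2, 7), g, Add(-2, g))) (Function('H')(g) = Add(Rational(-3, 7), Mul(Rational(1, 7), Mul(Add(g, g), Add(g, -2)))) = Add(Rational(-3, 7), Mul(Rational(1, 7), Mul(Mul(2, g), Add(-2, g)))) = Add(Rational(-3, 7), Mul(Rational(1, 7), Mul(2, g, Add(-2, g)))) = Add(Rational(-3, 7), Mul(Rational(2, 7), g, Add(-2, g))))
Function('h')(p, A) = Add(Rational(13, 7), Mul(-7, A)) (Function('h')(p, A) = Add(Mul(-7, A), Add(Rational(-3, 7), Mul(Rational(-4, 7), 4), Mul(Rational(2, 7), Pow(4, 2)))) = Add(Mul(-7, A), Add(Rational(-3, 7), Rational(-16, 7), Mul(Rational(2, 7), 16))) = Add(Mul(-7, A), Add(Rational(-3, 7), Rational(-16, 7), Rational(32, 7))) = Add(Mul(-7, A), Rational(13, 7)) = Add(Rational(13, 7), Mul(-7, A)))
Add(-501, Mul(-180, Function('h')(13, -3))) = Add(-501, Mul(-180, Add(Rational(13, 7), Mul(-7, -3)))) = Add(-501, Mul(-180, Add(Rational(13, 7), 21))) = Add(-501, Mul(-180, Rational(160, 7))) = Add(-501, Rational(-28800, 7)) = Rational(-32307, 7)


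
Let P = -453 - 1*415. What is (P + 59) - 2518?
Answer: -3327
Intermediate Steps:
P = -868 (P = -453 - 415 = -868)
(P + 59) - 2518 = (-868 + 59) - 2518 = -809 - 2518 = -3327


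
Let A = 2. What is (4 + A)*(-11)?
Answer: -66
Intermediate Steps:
(4 + A)*(-11) = (4 + 2)*(-11) = 6*(-11) = -66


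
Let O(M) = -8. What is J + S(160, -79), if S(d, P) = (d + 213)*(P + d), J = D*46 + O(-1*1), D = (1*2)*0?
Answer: 30205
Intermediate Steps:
D = 0 (D = 2*0 = 0)
J = -8 (J = 0*46 - 8 = 0 - 8 = -8)
S(d, P) = (213 + d)*(P + d)
J + S(160, -79) = -8 + (160² + 213*(-79) + 213*160 - 79*160) = -8 + (25600 - 16827 + 34080 - 12640) = -8 + 30213 = 30205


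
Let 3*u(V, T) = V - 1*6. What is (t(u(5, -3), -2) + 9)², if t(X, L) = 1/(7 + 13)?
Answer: 32761/400 ≈ 81.902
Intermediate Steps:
u(V, T) = -2 + V/3 (u(V, T) = (V - 1*6)/3 = (V - 6)/3 = (-6 + V)/3 = -2 + V/3)
t(X, L) = 1/20
(t(u(5, -3), -2) + 9)² = (1/20 + 9)² = (181/20)² = 32761/400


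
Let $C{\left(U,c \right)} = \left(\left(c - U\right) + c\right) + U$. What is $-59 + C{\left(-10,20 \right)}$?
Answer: $-19$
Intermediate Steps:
$C{\left(U,c \right)} = 2 c$ ($C{\left(U,c \right)} = \left(- U + 2 c\right) + U = 2 c$)
$-59 + C{\left(-10,20 \right)} = -59 + 2 \cdot 20 = -59 + 40 = -19$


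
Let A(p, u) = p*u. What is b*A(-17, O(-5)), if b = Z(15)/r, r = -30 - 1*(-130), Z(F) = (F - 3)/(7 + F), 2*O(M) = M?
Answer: 51/220 ≈ 0.23182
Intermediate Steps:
O(M) = M/2
Z(F) = (-3 + F)/(7 + F)
r = 100 (r = -30 + 130 = 100)
b = 3/550 (b = ((-3 + 15)/(7 + 15))/100 = (12/22)*(1/100) = ((1/22)*12)*(1/100) = (6/11)*(1/100) = 3/550 ≈ 0.0054545)
b*A(-17, O(-5)) = 3*(-17*(-5)/2)/550 = 3*(-17*(-5/2))/550 = (3/550)*(85/2) = 51/220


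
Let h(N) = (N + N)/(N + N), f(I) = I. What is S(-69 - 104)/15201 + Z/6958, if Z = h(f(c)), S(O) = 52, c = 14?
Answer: 377017/105768558 ≈ 0.0035645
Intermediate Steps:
h(N) = 1 (h(N) = (2*N)/((2*N)) = (2*N)*(1/(2*N)) = 1)
Z = 1
S(-69 - 104)/15201 + Z/6958 = 52/15201 + 1/6958 = 377017/105768558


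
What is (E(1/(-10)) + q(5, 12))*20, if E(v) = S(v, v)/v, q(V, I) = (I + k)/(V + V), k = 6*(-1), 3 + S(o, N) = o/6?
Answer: 1846/3 ≈ 615.33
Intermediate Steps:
S(o, N) = -3 + o/6
k = -6
q(V, I) = (-6 + I)/(2*V) (q(V, I) = (I - 6)/(V + V) = (-6 + I)/((2*V)) = (-6 + I)*(1/(2*V)) = (-6 + I)/(2*V))
E(v) = (-3 + v/6)/v
(E(1/(-10)) + q(5, 12))*20 = ((-18 + 1/(-10))/(6*(1/(-10))) + (½)*(-6 + 12)/5)*20 = ((-18 - ⅒)/(6*(-⅒)) + (½)*(⅕)*6)*20 = ((⅙)*(-10)*(-181/10) + ⅗)*20 = (181/6 + ⅗)*20 = (923/30)*20 = 1846/3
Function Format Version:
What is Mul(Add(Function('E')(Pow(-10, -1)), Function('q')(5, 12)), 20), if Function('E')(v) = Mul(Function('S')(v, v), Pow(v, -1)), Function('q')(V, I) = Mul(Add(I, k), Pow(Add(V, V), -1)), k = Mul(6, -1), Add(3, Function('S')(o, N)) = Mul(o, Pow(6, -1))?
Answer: Rational(1846, 3) ≈ 615.33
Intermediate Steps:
Function('S')(o, N) = Add(-3, Mul(Rational(1, 6), o)) (Function('S')(o, N) = Add(-3, Mul(o, Pow(6, -1))) = Add(-3, Mul(o, Rational(1, 6))) = Add(-3, Mul(Rational(1, 6), o)))
k = -6
Function('q')(V, I) = Mul(Rational(1, 2), Pow(V, -1), Add(-6, I)) (Function('q')(V, I) = Mul(Add(I, -6), Pow(Add(V, V), -1)) = Mul(Add(-6, I), Pow(Mul(2, V), -1)) = Mul(Add(-6, I), Mul(Rational(1, 2), Pow(V, -1))) = Mul(Rational(1, 2), Pow(V, -1), Add(-6, I)))
Function('E')(v) = Mul(Pow(v, -1), Add(-3, Mul(Rational(1, 6), v))) (Function('E')(v) = Mul(Add(-3, Mul(Rational(1, 6), v)), Pow(v, -1)) = Mul(Pow(v, -1), Add(-3, Mul(Rational(1, 6), v))))
Mul(Add(Function('E')(Pow(-10, -1)), Function('q')(5, 12)), 20) = Mul(Add(Mul(Rational(1, 6), Pow(Pow(-10, -1), -1), Add(-18, Pow(-10, -1))), Mul(Rational(1, 2), Pow(5, -1), Add(-6, 12))), 20) = Mul(Add(Mul(Rational(1, 6), Pow(Rational(-1, 10), -1), Add(-18, Rational(-1, 10))), Mul(Rational(1, 2), Rational(1, 5), 6)), 20) = Mul(Add(Mul(Rational(1, 6), -10, Rational(-181, 10)), Rational(3, 5)), 20) = Mul(Add(Rational(181, 6), Rational(3, 5)), 20) = Mul(Rational(923, 30), 20) = Rational(1846, 3)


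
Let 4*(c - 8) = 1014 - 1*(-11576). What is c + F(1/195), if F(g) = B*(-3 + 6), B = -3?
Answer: 6293/2 ≈ 3146.5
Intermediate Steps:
F(g) = -9 (F(g) = -3*(-3 + 6) = -3*3 = -9)
c = 6311/2 (c = 8 + (1014 - 1*(-11576))/4 = 8 + (1014 + 11576)/4 = 8 + (¼)*12590 = 8 + 6295/2 = 6311/2 ≈ 3155.5)
c + F(1/195) = 6311/2 - 9 = 6293/2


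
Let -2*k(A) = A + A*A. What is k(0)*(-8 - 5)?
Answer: 0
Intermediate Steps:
k(A) = -A/2 - A²/2 (k(A) = -(A + A*A)/2 = -(A + A²)/2 = -A/2 - A²/2)
k(0)*(-8 - 5) = (-½*0*(1 + 0))*(-8 - 5) = -½*0*1*(-13) = 0*(-13) = 0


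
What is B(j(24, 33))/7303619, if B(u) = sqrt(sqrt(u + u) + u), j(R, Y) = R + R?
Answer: 2*sqrt(12 + sqrt(6))/7303619 ≈ 1.0409e-6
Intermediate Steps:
j(R, Y) = 2*R
B(u) = sqrt(u + sqrt(2)*sqrt(u)) (B(u) = sqrt(sqrt(2*u) + u) = sqrt(sqrt(2)*sqrt(u) + u) = sqrt(u + sqrt(2)*sqrt(u)))
B(j(24, 33))/7303619 = sqrt(2*24 + sqrt(2)*sqrt(2*24))/7303619 = sqrt(48 + sqrt(2)*sqrt(48))*(1/7303619) = sqrt(48 + sqrt(2)*(4*sqrt(3)))*(1/7303619) = sqrt(48 + 4*sqrt(6))*(1/7303619) = sqrt(48 + 4*sqrt(6))/7303619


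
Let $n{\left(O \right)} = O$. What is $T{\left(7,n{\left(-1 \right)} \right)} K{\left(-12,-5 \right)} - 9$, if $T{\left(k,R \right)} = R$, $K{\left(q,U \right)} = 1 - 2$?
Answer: $-8$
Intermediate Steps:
$K{\left(q,U \right)} = -1$ ($K{\left(q,U \right)} = 1 - 2 = -1$)
$T{\left(7,n{\left(-1 \right)} \right)} K{\left(-12,-5 \right)} - 9 = \left(-1\right) \left(-1\right) - 9 = 1 - 9 = -8$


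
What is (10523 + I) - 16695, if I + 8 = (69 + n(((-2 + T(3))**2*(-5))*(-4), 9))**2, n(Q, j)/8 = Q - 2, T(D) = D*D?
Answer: 62293269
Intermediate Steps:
T(D) = D**2
n(Q, j) = -16 + 8*Q (n(Q, j) = 8*(Q - 2) = 8*(-2 + Q) = -16 + 8*Q)
I = 62299441 (I = -8 + (69 + (-16 + 8*(((-2 + 3**2)**2*(-5))*(-4))))**2 = -8 + (69 + (-16 + 8*(((-2 + 9)**2*(-5))*(-4))))**2 = -8 + (69 + (-16 + 8*((7**2*(-5))*(-4))))**2 = -8 + (69 + (-16 + 8*((49*(-5))*(-4))))**2 = -8 + (69 + (-16 + 8*(-245*(-4))))**2 = -8 + (69 + (-16 + 8*980))**2 = -8 + (69 + (-16 + 7840))**2 = -8 + (69 + 7824)**2 = -8 + 7893**2 = -8 + 62299449 = 62299441)
(10523 + I) - 16695 = (10523 + 62299441) - 16695 = 62309964 - 16695 = 62293269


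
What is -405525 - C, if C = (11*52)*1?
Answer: -406097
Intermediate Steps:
C = 572 (C = 572*1 = 572)
-405525 - C = -405525 - 1*572 = -405525 - 572 = -406097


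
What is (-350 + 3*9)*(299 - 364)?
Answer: 20995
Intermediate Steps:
(-350 + 3*9)*(299 - 364) = (-350 + 27)*(-65) = -323*(-65) = 20995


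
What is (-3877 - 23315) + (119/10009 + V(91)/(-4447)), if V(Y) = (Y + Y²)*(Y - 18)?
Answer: -1216433076627/44510023 ≈ -27329.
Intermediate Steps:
V(Y) = (-18 + Y)*(Y + Y²) (V(Y) = (Y + Y²)*(-18 + Y) = (-18 + Y)*(Y + Y²))
(-3877 - 23315) + (119/10009 + V(91)/(-4447)) = (-3877 - 23315) + (119/10009 + (91*(-18 + 91² - 17*91))/(-4447)) = -27192 + (119*(1/10009) + (91*(-18 + 8281 - 1547))*(-1/4447)) = -27192 + (119/10009 + (91*6716)*(-1/4447)) = -27192 + (119/10009 + 611156*(-1/4447)) = -27192 + (119/10009 - 611156/4447) = -27192 - 6116531211/44510023 = -1216433076627/44510023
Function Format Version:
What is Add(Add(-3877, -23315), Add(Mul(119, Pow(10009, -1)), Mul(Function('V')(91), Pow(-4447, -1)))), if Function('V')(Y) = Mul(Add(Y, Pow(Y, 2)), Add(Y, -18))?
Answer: Rational(-1216433076627, 44510023) ≈ -27329.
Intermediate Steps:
Function('V')(Y) = Mul(Add(-18, Y), Add(Y, Pow(Y, 2))) (Function('V')(Y) = Mul(Add(Y, Pow(Y, 2)), Add(-18, Y)) = Mul(Add(-18, Y), Add(Y, Pow(Y, 2))))
Add(Add(-3877, -23315), Add(Mul(119, Pow(10009, -1)), Mul(Function('V')(91), Pow(-4447, -1)))) = Add(Add(-3877, -23315), Add(Mul(119, Pow(10009, -1)), Mul(Mul(91, Add(-18, Pow(91, 2), Mul(-17, 91))), Pow(-4447, -1)))) = Add(-27192, Add(Mul(119, Rational(1, 10009)), Mul(Mul(91, Add(-18, 8281, -1547)), Rational(-1, 4447)))) = Add(-27192, Add(Rational(119, 10009), Mul(Mul(91, 6716), Rational(-1, 4447)))) = Add(-27192, Add(Rational(119, 10009), Mul(611156, Rational(-1, 4447)))) = Add(-27192, Add(Rational(119, 10009), Rational(-611156, 4447))) = Add(-27192, Rational(-6116531211, 44510023)) = Rational(-1216433076627, 44510023)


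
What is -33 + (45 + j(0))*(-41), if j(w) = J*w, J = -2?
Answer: -1878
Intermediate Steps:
j(w) = -2*w
-33 + (45 + j(0))*(-41) = -33 + (45 - 2*0)*(-41) = -33 + (45 + 0)*(-41) = -33 + 45*(-41) = -33 - 1845 = -1878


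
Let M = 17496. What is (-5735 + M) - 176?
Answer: 11585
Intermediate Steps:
(-5735 + M) - 176 = (-5735 + 17496) - 176 = 11761 - 176 = 11585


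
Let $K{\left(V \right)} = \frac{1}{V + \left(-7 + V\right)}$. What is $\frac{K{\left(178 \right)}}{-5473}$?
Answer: $- \frac{1}{1910077} \approx -5.2354 \cdot 10^{-7}$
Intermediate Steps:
$K{\left(V \right)} = \frac{1}{-7 + 2 V}$
$\frac{K{\left(178 \right)}}{-5473} = \frac{1}{\left(-7 + 2 \cdot 178\right) \left(-5473\right)} = \frac{1}{-7 + 356} \left(- \frac{1}{5473}\right) = \frac{1}{349} \left(- \frac{1}{5473}\right) = - \frac{1}{1910077}$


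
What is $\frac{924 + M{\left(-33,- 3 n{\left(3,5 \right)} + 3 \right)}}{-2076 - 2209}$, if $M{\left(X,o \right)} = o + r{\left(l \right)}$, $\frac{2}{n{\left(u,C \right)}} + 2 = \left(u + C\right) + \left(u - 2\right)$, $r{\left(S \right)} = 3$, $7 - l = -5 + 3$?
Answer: $- \frac{6504}{29995} \approx -0.21684$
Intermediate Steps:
$l = 9$ ($l = 7 - \left(-5 + 3\right) = 7 - -2 = 7 + 2 = 9$)
$n{\left(u,C \right)} = \frac{2}{-4 + C + 2 u}$ ($n{\left(u,C \right)} = \frac{2}{-2 + \left(\left(u + C\right) + \left(u - 2\right)\right)} = \frac{2}{-2 + \left(\left(C + u\right) + \left(-2 + u\right)\right)} = \frac{2}{-2 + \left(-2 + C + 2 u\right)} = \frac{2}{-4 + C + 2 u}$)
$M{\left(X,o \right)} = 3 + o$ ($M{\left(X,o \right)} = o + 3 = 3 + o$)
$\frac{924 + M{\left(-33,- 3 n{\left(3,5 \right)} + 3 \right)}}{-2076 - 2209} = \frac{924 + \left(3 + \left(- 3 \frac{2}{-4 + 5 + 2 \cdot 3} + 3\right)\right)}{-2076 - 2209} = \frac{924 + \left(3 + \left(- 3 \frac{2}{-4 + 5 + 6} + 3\right)\right)}{-4285} = \left(924 + \left(3 + \left(- 3 \cdot \frac{2}{7} + 3\right)\right)\right) \left(- \frac{1}{4285}\right) = \left(924 + \left(3 + \left(- 3 \cdot 2 \cdot \frac{1}{7} + 3\right)\right)\right) \left(- \frac{1}{4285}\right) = \left(924 + \left(3 + \left(\left(-3\right) \frac{2}{7} + 3\right)\right)\right) \left(- \frac{1}{4285}\right) = \left(924 + \left(3 + \left(- \frac{6}{7} + 3\right)\right)\right) \left(- \frac{1}{4285}\right) = \left(924 + \left(3 + \frac{15}{7}\right)\right) \left(- \frac{1}{4285}\right) = \left(924 + \frac{36}{7}\right) \left(- \frac{1}{4285}\right) = \frac{6504}{7} \left(- \frac{1}{4285}\right) = - \frac{6504}{29995}$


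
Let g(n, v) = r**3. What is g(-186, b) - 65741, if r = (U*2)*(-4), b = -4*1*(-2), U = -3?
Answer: -51917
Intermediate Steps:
b = 8 (b = -4*(-2) = 8)
r = 24 (r = -3*2*(-4) = -6*(-4) = 24)
g(n, v) = 13824 (g(n, v) = 24**3 = 13824)
g(-186, b) - 65741 = 13824 - 65741 = -51917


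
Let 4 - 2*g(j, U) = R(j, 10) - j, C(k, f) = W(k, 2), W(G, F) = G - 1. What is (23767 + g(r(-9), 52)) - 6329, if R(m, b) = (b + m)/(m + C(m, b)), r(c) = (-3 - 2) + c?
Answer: 505555/29 ≈ 17433.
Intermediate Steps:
W(G, F) = -1 + G
r(c) = -5 + c
C(k, f) = -1 + k
R(m, b) = (b + m)/(-1 + 2*m) (R(m, b) = (b + m)/(m + (-1 + m)) = (b + m)/(-1 + 2*m))
g(j, U) = 2 + j/2 - (10 + j)/(2*(-1 + 2*j)) (g(j, U) = 2 - ((10 + j)/(-1 + 2*j) - j)/2 = 2 - (-j + (10 + j)/(-1 + 2*j))/2 = 2 + (j/2 - (10 + j)/(2*(-1 + 2*j))) = 2 + j/2 - (10 + j)/(2*(-1 + 2*j)))
(23767 + g(r(-9), 52)) - 6329 = (23767 + (-7 + (-5 - 9)² + 3*(-5 - 9))/(-1 + 2*(-5 - 9))) - 6329 = (23767 + (-7 + (-14)² + 3*(-14))/(-1 + 2*(-14))) - 6329 = (23767 + (-7 + 196 - 42)/(-1 - 28)) - 6329 = (23767 + 147/(-29)) - 6329 = (23767 - 1/29*147) - 6329 = (23767 - 147/29) - 6329 = 689096/29 - 6329 = 505555/29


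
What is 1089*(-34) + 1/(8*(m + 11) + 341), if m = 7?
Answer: -17957609/485 ≈ -37026.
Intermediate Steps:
1089*(-34) + 1/(8*(m + 11) + 341) = 1089*(-34) + 1/(8*(7 + 11) + 341) = -37026 + 1/(8*18 + 341) = -37026 + 1/(144 + 341) = -37026 + 1/485 = -17957609/485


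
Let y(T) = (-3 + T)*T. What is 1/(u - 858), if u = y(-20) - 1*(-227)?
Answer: -1/171 ≈ -0.0058480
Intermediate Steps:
y(T) = T*(-3 + T)
u = 687 (u = -20*(-3 - 20) - 1*(-227) = -20*(-23) + 227 = 460 + 227 = 687)
1/(u - 858) = 1/(687 - 858) = 1/(-171) = -1/171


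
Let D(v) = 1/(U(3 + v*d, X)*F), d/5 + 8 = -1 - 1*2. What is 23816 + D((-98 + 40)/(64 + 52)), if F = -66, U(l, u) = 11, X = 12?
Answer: 17290415/726 ≈ 23816.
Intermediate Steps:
d = -55 (d = -40 + 5*(-1 - 1*2) = -40 + 5*(-1 - 2) = -40 + 5*(-3) = -40 - 15 = -55)
D(v) = -1/726 (D(v) = 1/(11*(-66)) = (1/11)*(-1/66) = -1/726)
23816 + D((-98 + 40)/(64 + 52)) = 23816 - 1/726 = 17290415/726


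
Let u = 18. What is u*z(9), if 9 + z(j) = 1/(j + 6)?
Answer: -804/5 ≈ -160.80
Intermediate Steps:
z(j) = -9 + 1/(6 + j) (z(j) = -9 + 1/(j + 6) = -9 + 1/(6 + j))
u*z(9) = 18*((-53 - 9*9)/(6 + 9)) = 18*((-53 - 81)/15) = 18*((1/15)*(-134)) = 18*(-134/15) = -804/5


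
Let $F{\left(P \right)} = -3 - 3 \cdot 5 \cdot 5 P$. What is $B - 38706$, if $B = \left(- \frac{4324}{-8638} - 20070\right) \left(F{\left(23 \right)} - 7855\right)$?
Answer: $\frac{118641268390}{617} \approx 1.9229 \cdot 10^{8}$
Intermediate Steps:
$F{\left(P \right)} = -3 - 75 P$ ($F{\left(P \right)} = -3 - 3 \cdot 25 P = -3 - 75 P$)
$B = \frac{118665149992}{617}$ ($B = \left(- \frac{4324}{-8638} - 20070\right) \left(\left(-3 - 1725\right) - 7855\right) = \left(\left(-4324\right) \left(- \frac{1}{8638}\right) - 20070\right) \left(\left(-3 - 1725\right) - 7855\right) = \left(\frac{2162}{4319} - 20070\right) \left(-1728 - 7855\right) = \left(- \frac{86680168}{4319}\right) \left(-9583\right) = \frac{118665149992}{617} \approx 1.9233 \cdot 10^{8}$)
$B - 38706 = \frac{118665149992}{617} - 38706 = \frac{118641268390}{617}$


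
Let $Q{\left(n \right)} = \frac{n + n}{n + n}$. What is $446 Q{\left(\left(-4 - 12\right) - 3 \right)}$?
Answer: $446$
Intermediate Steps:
$Q{\left(n \right)} = 1$ ($Q{\left(n \right)} = \frac{2 n}{2 n} = 2 n \frac{1}{2 n} = 1$)
$446 Q{\left(\left(-4 - 12\right) - 3 \right)} = 446 \cdot 1 = 446$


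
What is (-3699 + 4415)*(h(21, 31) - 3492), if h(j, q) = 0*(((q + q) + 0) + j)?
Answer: -2500272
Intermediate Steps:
h(j, q) = 0 (h(j, q) = 0*((2*q + 0) + j) = 0*(2*q + j) = 0*(j + 2*q) = 0)
(-3699 + 4415)*(h(21, 31) - 3492) = (-3699 + 4415)*(0 - 3492) = 716*(-3492) = -2500272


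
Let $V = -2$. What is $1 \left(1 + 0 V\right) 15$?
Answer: $15$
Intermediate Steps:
$1 \left(1 + 0 V\right) 15 = 1 \left(1 + 0 \left(-2\right)\right) 15 = 1 \left(1 + 0\right) 15 = 1 \cdot 1 \cdot 15 = 1 \cdot 15 = 15$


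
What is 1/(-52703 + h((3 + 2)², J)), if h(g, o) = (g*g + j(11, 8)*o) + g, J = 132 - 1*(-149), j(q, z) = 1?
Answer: -1/51772 ≈ -1.9315e-5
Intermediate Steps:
J = 281 (J = 132 + 149 = 281)
h(g, o) = g + o + g² (h(g, o) = (g*g + 1*o) + g = (g² + o) + g = (o + g²) + g = g + o + g²)
1/(-52703 + h((3 + 2)², J)) = 1/(-52703 + ((3 + 2)² + 281 + ((3 + 2)²)²)) = 1/(-52703 + (5² + 281 + (5²)²)) = 1/(-52703 + (25 + 281 + 25²)) = 1/(-52703 + (25 + 281 + 625)) = 1/(-52703 + 931) = 1/(-51772) = -1/51772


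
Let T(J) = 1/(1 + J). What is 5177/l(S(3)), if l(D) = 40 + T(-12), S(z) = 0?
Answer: 56947/439 ≈ 129.72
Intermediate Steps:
l(D) = 439/11 (l(D) = 40 + 1/(1 - 12) = 40 + 1/(-11) = 40 - 1/11 = 439/11)
5177/l(S(3)) = 5177/(439/11) = 5177*(11/439) = 56947/439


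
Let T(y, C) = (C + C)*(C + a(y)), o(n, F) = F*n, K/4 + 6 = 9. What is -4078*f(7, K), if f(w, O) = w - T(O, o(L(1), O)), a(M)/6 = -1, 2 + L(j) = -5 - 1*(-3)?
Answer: 21111806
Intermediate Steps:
K = 12 (K = -24 + 4*9 = -24 + 36 = 12)
L(j) = -4 (L(j) = -2 + (-5 - 1*(-3)) = -2 + (-5 + 3) = -2 - 2 = -4)
a(M) = -6 (a(M) = 6*(-1) = -6)
T(y, C) = 2*C*(-6 + C) (T(y, C) = (C + C)*(C - 6) = (2*C)*(-6 + C) = 2*C*(-6 + C))
f(w, O) = w + 8*O*(-6 - 4*O) (f(w, O) = w - 2*O*(-4)*(-6 + O*(-4)) = w - 2*(-4*O)*(-6 - 4*O) = w - (-8)*O*(-6 - 4*O) = w + 8*O*(-6 - 4*O))
-4078*f(7, K) = -4078*(7 - 48*12 - 32*12²) = -4078*(7 - 576 - 32*144) = -4078*(7 - 576 - 4608) = -4078*(-5177) = 21111806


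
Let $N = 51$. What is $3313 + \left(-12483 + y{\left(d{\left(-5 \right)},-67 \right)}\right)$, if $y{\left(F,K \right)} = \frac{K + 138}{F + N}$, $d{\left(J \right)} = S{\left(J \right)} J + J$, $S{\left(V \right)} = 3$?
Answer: $- \frac{284199}{31} \approx -9167.7$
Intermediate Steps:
$d{\left(J \right)} = 4 J$ ($d{\left(J \right)} = 3 J + J = 4 J$)
$y{\left(F,K \right)} = \frac{138 + K}{51 + F}$ ($y{\left(F,K \right)} = \frac{K + 138}{F + 51} = \frac{138 + K}{51 + F}$)
$3313 + \left(-12483 + y{\left(d{\left(-5 \right)},-67 \right)}\right) = 3313 - \left(12483 - \frac{138 - 67}{51 + 4 \left(-5\right)}\right) = 3313 - \left(12483 - \frac{1}{51 - 20} \cdot 71\right) = 3313 - \left(12483 - \frac{1}{31} \cdot 71\right) = 3313 + \left(-12483 + \frac{1}{31} \cdot 71\right) = 3313 + \left(-12483 + \frac{71}{31}\right) = 3313 - \frac{386902}{31} = - \frac{284199}{31}$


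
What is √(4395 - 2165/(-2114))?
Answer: √19645814230/2114 ≈ 66.302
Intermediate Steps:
√(4395 - 2165/(-2114)) = √(4395 - 2165*(-1/2114)) = √(4395 + 2165/2114) = √(9293195/2114) = √19645814230/2114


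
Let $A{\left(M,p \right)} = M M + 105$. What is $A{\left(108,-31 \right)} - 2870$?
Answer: $8899$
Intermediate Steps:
$A{\left(M,p \right)} = 105 + M^{2}$ ($A{\left(M,p \right)} = M^{2} + 105 = 105 + M^{2}$)
$A{\left(108,-31 \right)} - 2870 = \left(105 + 108^{2}\right) - 2870 = \left(105 + 11664\right) - 2870 = 11769 - 2870 = 8899$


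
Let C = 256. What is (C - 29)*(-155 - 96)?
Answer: -56977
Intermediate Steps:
(C - 29)*(-155 - 96) = (256 - 29)*(-155 - 96) = 227*(-251) = -56977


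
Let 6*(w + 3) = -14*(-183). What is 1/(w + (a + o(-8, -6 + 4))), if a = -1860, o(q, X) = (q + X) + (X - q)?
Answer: -1/1440 ≈ -0.00069444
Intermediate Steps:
o(q, X) = 2*X (o(q, X) = (X + q) + (X - q) = 2*X)
w = 424 (w = -3 + (-14*(-183))/6 = -3 + (⅙)*2562 = -3 + 427 = 424)
1/(w + (a + o(-8, -6 + 4))) = 1/(424 + (-1860 + 2*(-6 + 4))) = 1/(424 + (-1860 + 2*(-2))) = 1/(424 + (-1860 - 4)) = 1/(424 - 1864) = 1/(-1440) = -1/1440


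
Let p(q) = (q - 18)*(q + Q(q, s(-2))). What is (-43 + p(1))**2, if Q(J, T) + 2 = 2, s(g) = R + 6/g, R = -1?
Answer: 3600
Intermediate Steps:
s(g) = -1 + 6/g
Q(J, T) = 0 (Q(J, T) = -2 + 2 = 0)
p(q) = q*(-18 + q) (p(q) = (q - 18)*(q + 0) = (-18 + q)*q = q*(-18 + q))
(-43 + p(1))**2 = (-43 + 1*(-18 + 1))**2 = (-43 + 1*(-17))**2 = (-43 - 17)**2 = (-60)**2 = 3600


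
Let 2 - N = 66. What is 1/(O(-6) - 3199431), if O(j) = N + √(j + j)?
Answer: -3199495/10236768255037 - 2*I*√3/10236768255037 ≈ -3.1255e-7 - 3.384e-13*I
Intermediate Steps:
N = -64 (N = 2 - 1*66 = 2 - 66 = -64)
O(j) = -64 + √2*√j (O(j) = -64 + √(j + j) = -64 + √(2*j) = -64 + √2*√j)
1/(O(-6) - 3199431) = 1/((-64 + √2*√(-6)) - 3199431) = 1/((-64 + √2*(I*√6)) - 3199431) = 1/((-64 + 2*I*√3) - 3199431) = 1/(-3199495 + 2*I*√3)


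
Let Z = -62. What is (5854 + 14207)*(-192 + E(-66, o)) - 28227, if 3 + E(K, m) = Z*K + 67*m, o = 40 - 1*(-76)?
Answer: 234063582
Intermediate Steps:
o = 116 (o = 40 + 76 = 116)
E(K, m) = -3 - 62*K + 67*m (E(K, m) = -3 + (-62*K + 67*m) = -3 - 62*K + 67*m)
(5854 + 14207)*(-192 + E(-66, o)) - 28227 = (5854 + 14207)*(-192 + (-3 - 62*(-66) + 67*116)) - 28227 = 20061*(-192 + (-3 + 4092 + 7772)) - 28227 = 20061*(-192 + 11861) - 28227 = 20061*11669 - 28227 = 234091809 - 28227 = 234063582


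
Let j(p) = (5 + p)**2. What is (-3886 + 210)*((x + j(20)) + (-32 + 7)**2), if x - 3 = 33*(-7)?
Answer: -3756872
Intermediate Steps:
x = -228 (x = 3 + 33*(-7) = 3 - 231 = -228)
(-3886 + 210)*((x + j(20)) + (-32 + 7)**2) = (-3886 + 210)*((-228 + (5 + 20)**2) + (-32 + 7)**2) = -3676*((-228 + 25**2) + (-25)**2) = -3676*((-228 + 625) + 625) = -3676*(397 + 625) = -3676*1022 = -3756872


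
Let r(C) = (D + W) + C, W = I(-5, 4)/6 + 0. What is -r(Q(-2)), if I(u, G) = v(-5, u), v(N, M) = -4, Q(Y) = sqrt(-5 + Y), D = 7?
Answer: -19/3 - I*sqrt(7) ≈ -6.3333 - 2.6458*I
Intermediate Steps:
I(u, G) = -4
W = -2/3 (W = -4/6 + 0 = -4*1/6 + 0 = -2/3 + 0 = -2/3 ≈ -0.66667)
r(C) = 19/3 + C (r(C) = (7 - 2/3) + C = 19/3 + C)
-r(Q(-2)) = -(19/3 + sqrt(-5 - 2)) = -(19/3 + sqrt(-7)) = -(19/3 + I*sqrt(7)) = -19/3 - I*sqrt(7)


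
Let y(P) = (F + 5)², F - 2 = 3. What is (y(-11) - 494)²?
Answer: 155236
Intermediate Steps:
F = 5 (F = 2 + 3 = 5)
y(P) = 100 (y(P) = (5 + 5)² = 10² = 100)
(y(-11) - 494)² = (100 - 494)² = (-394)² = 155236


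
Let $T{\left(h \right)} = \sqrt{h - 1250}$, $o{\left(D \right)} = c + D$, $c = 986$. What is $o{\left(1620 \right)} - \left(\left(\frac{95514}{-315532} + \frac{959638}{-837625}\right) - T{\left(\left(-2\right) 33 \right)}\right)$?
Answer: $\frac{344571032130333}{132148745750} + 2 i \sqrt{329} \approx 2607.4 + 36.277 i$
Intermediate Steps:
$o{\left(D \right)} = 986 + D$
$T{\left(h \right)} = \sqrt{-1250 + h}$
$o{\left(1620 \right)} - \left(\left(\frac{95514}{-315532} + \frac{959638}{-837625}\right) - T{\left(\left(-2\right) 33 \right)}\right) = \left(986 + 1620\right) - \left(\left(\frac{95514}{-315532} + \frac{959638}{-837625}\right) - \sqrt{-1250 - 66}\right) = 2606 - \left(\left(95514 \left(- \frac{1}{315532}\right) + 959638 \left(- \frac{1}{837625}\right)\right) - \sqrt{-1250 - 66}\right) = 2606 - \left(\left(- \frac{47757}{157766} - \frac{959638}{837625}\right) - \sqrt{-1316}\right) = 2606 - \left(- \frac{191400705833}{132148745750} - 2 i \sqrt{329}\right) = 2606 + \left(\frac{191400705833}{132148745750} + 2 i \sqrt{329}\right) = \frac{344571032130333}{132148745750} + 2 i \sqrt{329}$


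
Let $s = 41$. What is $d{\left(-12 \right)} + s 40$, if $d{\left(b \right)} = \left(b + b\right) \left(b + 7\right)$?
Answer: $1760$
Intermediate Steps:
$d{\left(b \right)} = 2 b \left(7 + b\right)$
$d{\left(-12 \right)} + s 40 = 2 \left(-12\right) \left(7 - 12\right) + 41 \cdot 40 = 2 \left(-12\right) \left(-5\right) + 1640 = 120 + 1640 = 1760$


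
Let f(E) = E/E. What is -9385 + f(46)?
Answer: -9384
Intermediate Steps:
f(E) = 1
-9385 + f(46) = -9385 + 1 = -9384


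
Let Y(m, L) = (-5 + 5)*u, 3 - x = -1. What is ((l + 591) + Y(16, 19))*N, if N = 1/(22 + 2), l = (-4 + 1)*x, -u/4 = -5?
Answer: 193/8 ≈ 24.125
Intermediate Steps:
x = 4 (x = 3 - 1*(-1) = 3 + 1 = 4)
u = 20 (u = -4*(-5) = 20)
Y(m, L) = 0 (Y(m, L) = (-5 + 5)*20 = 0*20 = 0)
l = -12 (l = (-4 + 1)*4 = -3*4 = -12)
N = 1/24 ≈ 0.041667
((l + 591) + Y(16, 19))*N = ((-12 + 591) + 0)*(1/24) = (579 + 0)*(1/24) = 579*(1/24) = 193/8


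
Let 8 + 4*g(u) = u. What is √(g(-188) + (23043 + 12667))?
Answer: √35661 ≈ 188.84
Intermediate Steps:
g(u) = -2 + u/4
√(g(-188) + (23043 + 12667)) = √((-2 + (¼)*(-188)) + (23043 + 12667)) = √((-2 - 47) + 35710) = √(-49 + 35710) = √35661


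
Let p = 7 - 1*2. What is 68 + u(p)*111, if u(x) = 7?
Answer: 845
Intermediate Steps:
p = 5 (p = 7 - 2 = 5)
68 + u(p)*111 = 68 + 7*111 = 68 + 777 = 845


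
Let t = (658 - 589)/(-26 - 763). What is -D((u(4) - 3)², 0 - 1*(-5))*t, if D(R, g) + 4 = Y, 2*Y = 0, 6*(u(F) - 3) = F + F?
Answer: -92/263 ≈ -0.34981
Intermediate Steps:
u(F) = 3 + F/3 (u(F) = 3 + (F + F)/6 = 3 + (2*F)/6 = 3 + F/3)
Y = 0 (Y = (½)*0 = 0)
D(R, g) = -4 (D(R, g) = -4 + 0 = -4)
t = -23/263 (t = 69/(-789) = 69*(-1/789) = -23/263 ≈ -0.087452)
-D((u(4) - 3)², 0 - 1*(-5))*t = -(-4)*(-23)/263 = -1*92/263 = -92/263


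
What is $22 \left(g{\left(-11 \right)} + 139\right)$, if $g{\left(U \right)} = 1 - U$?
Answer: $3322$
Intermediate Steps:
$22 \left(g{\left(-11 \right)} + 139\right) = 22 \left(\left(1 - -11\right) + 139\right) = 22 \left(\left(1 + 11\right) + 139\right) = 22 \left(12 + 139\right) = 22 \cdot 151 = 3322$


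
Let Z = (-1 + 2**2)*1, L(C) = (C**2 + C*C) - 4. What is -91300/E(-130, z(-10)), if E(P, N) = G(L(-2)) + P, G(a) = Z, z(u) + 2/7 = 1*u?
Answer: 91300/127 ≈ 718.90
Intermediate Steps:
z(u) = -2/7 + u (z(u) = -2/7 + 1*u = -2/7 + u)
L(C) = -4 + 2*C**2 (L(C) = (C**2 + C**2) - 4 = 2*C**2 - 4 = -4 + 2*C**2)
Z = 3 (Z = (-1 + 4)*1 = 3*1 = 3)
G(a) = 3
E(P, N) = 3 + P
-91300/E(-130, z(-10)) = -91300/(3 - 130) = -91300/(-127) = -91300*(-1/127) = 91300/127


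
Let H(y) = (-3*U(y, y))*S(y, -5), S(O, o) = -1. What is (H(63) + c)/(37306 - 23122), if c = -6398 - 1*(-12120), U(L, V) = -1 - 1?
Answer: 1429/3546 ≈ 0.40299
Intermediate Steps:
U(L, V) = -2
c = 5722 (c = -6398 + 12120 = 5722)
H(y) = -6 (H(y) = -3*(-2)*(-1) = 6*(-1) = -6)
(H(63) + c)/(37306 - 23122) = (-6 + 5722)/(37306 - 23122) = 5716/14184 = 5716*(1/14184) = 1429/3546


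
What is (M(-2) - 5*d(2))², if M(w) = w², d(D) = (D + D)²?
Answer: 5776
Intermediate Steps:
d(D) = 4*D² (d(D) = (2*D)² = 4*D²)
(M(-2) - 5*d(2))² = ((-2)² - 20*2²)² = (4 - 20*4)² = (4 - 5*16)² = (4 - 80)² = (-76)² = 5776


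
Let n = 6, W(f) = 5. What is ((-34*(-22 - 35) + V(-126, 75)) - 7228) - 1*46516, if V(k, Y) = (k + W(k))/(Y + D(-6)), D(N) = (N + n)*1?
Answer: -3885571/75 ≈ -51808.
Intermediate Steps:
D(N) = 6 + N (D(N) = (N + 6)*1 = (6 + N)*1 = 6 + N)
V(k, Y) = (5 + k)/Y (V(k, Y) = (k + 5)/(Y + (6 - 6)) = (5 + k)/(Y + 0) = (5 + k)/Y)
((-34*(-22 - 35) + V(-126, 75)) - 7228) - 1*46516 = ((-34*(-22 - 35) + (5 - 126)/75) - 7228) - 1*46516 = ((-34*(-57) + (1/75)*(-121)) - 7228) - 46516 = ((1938 - 121/75) - 7228) - 46516 = (145229/75 - 7228) - 46516 = -396871/75 - 46516 = -3885571/75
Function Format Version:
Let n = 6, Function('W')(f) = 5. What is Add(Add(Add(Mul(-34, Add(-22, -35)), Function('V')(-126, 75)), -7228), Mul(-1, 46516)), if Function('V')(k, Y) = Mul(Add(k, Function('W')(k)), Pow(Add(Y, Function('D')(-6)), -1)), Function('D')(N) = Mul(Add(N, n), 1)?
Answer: Rational(-3885571, 75) ≈ -51808.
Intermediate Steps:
Function('D')(N) = Add(6, N) (Function('D')(N) = Mul(Add(N, 6), 1) = Mul(Add(6, N), 1) = Add(6, N))
Function('V')(k, Y) = Mul(Pow(Y, -1), Add(5, k)) (Function('V')(k, Y) = Mul(Add(k, 5), Pow(Add(Y, Add(6, -6)), -1)) = Mul(Add(5, k), Pow(Add(Y, 0), -1)) = Mul(Add(5, k), Pow(Y, -1)) = Mul(Pow(Y, -1), Add(5, k)))
Add(Add(Add(Mul(-34, Add(-22, -35)), Function('V')(-126, 75)), -7228), Mul(-1, 46516)) = Add(Add(Add(Mul(-34, Add(-22, -35)), Mul(Pow(75, -1), Add(5, -126))), -7228), Mul(-1, 46516)) = Add(Add(Add(Mul(-34, -57), Mul(Rational(1, 75), -121)), -7228), -46516) = Add(Add(Add(1938, Rational(-121, 75)), -7228), -46516) = Add(Add(Rational(145229, 75), -7228), -46516) = Add(Rational(-396871, 75), -46516) = Rational(-3885571, 75)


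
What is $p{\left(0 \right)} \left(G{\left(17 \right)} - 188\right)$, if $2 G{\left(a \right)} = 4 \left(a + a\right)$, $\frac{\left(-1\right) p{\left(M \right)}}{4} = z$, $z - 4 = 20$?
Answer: $11520$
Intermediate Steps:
$z = 24$ ($z = 4 + 20 = 24$)
$p{\left(M \right)} = -96$ ($p{\left(M \right)} = \left(-4\right) 24 = -96$)
$G{\left(a \right)} = 4 a$ ($G{\left(a \right)} = \frac{4 \left(a + a\right)}{2} = \frac{4 \cdot 2 a}{2} = \frac{8 a}{2} = 4 a$)
$p{\left(0 \right)} \left(G{\left(17 \right)} - 188\right) = - 96 \left(4 \cdot 17 - 188\right) = - 96 \left(68 - 188\right) = \left(-96\right) \left(-120\right) = 11520$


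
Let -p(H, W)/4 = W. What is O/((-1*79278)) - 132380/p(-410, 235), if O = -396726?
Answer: 90564534/621011 ≈ 145.83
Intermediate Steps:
p(H, W) = -4*W
O/((-1*79278)) - 132380/p(-410, 235) = -396726/((-1*79278)) - 132380/((-4*235)) = -396726/(-79278) - 132380/(-940) = -396726*(-1/79278) - 132380*(-1/940) = 66121/13213 + 6619/47 = 90564534/621011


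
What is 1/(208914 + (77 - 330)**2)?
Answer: 1/272923 ≈ 3.6640e-6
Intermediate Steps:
1/(208914 + (77 - 330)**2) = 1/(208914 + (-253)**2) = 1/(208914 + 64009) = 1/272923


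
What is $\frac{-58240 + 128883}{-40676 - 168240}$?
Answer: $- \frac{70643}{208916} \approx -0.33814$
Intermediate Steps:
$\frac{-58240 + 128883}{-40676 - 168240} = \frac{70643}{-40676 - 168240} = \frac{70643}{-208916} = 70643 \left(- \frac{1}{208916}\right) = - \frac{70643}{208916}$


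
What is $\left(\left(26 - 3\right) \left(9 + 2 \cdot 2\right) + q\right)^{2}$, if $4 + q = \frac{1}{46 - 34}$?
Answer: $\frac{12538681}{144} \approx 87074.0$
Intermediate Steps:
$q = - \frac{47}{12}$ ($q = -4 + \frac{1}{46 - 34} = -4 + \frac{1}{12} = - \frac{47}{12} \approx -3.9167$)
$\left(\left(26 - 3\right) \left(9 + 2 \cdot 2\right) + q\right)^{2} = \left(\left(26 - 3\right) \left(9 + 2 \cdot 2\right) - \frac{47}{12}\right)^{2} = \left(23 \left(9 + 4\right) - \frac{47}{12}\right)^{2} = \left(23 \cdot 13 - \frac{47}{12}\right)^{2} = \left(299 - \frac{47}{12}\right)^{2} = \left(\frac{3541}{12}\right)^{2} = \frac{12538681}{144}$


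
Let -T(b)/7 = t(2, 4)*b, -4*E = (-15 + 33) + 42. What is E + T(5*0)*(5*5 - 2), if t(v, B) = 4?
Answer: -15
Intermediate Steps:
E = -15 (E = -((-15 + 33) + 42)/4 = -(18 + 42)/4 = -¼*60 = -15)
T(b) = -28*b
E + T(5*0)*(5*5 - 2) = -15 + (-140*0)*(5*5 - 2) = -15 + (-28*0)*(25 - 2) = -15 + 0*23 = -15 + 0 = -15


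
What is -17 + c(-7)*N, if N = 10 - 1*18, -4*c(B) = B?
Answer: -31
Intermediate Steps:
c(B) = -B/4
N = -8 (N = 10 - 18 = -8)
-17 + c(-7)*N = -17 - 1/4*(-7)*(-8) = -17 + (7/4)*(-8) = -17 - 14 = -31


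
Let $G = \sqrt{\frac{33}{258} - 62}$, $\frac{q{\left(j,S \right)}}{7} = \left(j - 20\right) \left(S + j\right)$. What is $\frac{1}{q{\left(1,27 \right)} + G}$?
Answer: $- \frac{320264}{1192668457} - \frac{i \sqrt{457606}}{1192668457} \approx -0.00026853 - 5.6719 \cdot 10^{-7} i$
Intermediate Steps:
$q{\left(j,S \right)} = 7 \left(-20 + j\right) \left(S + j\right)$ ($q{\left(j,S \right)} = 7 \left(j - 20\right) \left(S + j\right) = 7 \left(-20 + j\right) \left(S + j\right)$)
$G = \frac{i \sqrt{457606}}{86}$ ($G = \sqrt{33 \cdot \frac{1}{258} - 62} = \sqrt{\frac{11}{86} - 62} = \sqrt{- \frac{5321}{86}} = \frac{i \sqrt{457606}}{86} \approx 7.8659 i$)
$\frac{1}{q{\left(1,27 \right)} + G} = \frac{1}{\left(\left(-140\right) 27 - 140 + 7 \cdot 1^{2} + 7 \cdot 27 \cdot 1\right) + \frac{i \sqrt{457606}}{86}} = \frac{1}{\left(-3780 - 140 + 7 \cdot 1 + 189\right) + \frac{i \sqrt{457606}}{86}} = \frac{1}{\left(-3780 - 140 + 7 + 189\right) + \frac{i \sqrt{457606}}{86}} = \frac{1}{-3724 + \frac{i \sqrt{457606}}{86}}$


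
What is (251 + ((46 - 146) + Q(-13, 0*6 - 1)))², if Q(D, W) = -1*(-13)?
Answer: 26896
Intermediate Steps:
Q(D, W) = 13
(251 + ((46 - 146) + Q(-13, 0*6 - 1)))² = (251 + ((46 - 146) + 13))² = (251 + (-100 + 13))² = (251 - 87)² = 164² = 26896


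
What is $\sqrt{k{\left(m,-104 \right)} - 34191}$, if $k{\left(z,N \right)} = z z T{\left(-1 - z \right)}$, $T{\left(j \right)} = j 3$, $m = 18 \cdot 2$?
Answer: $3 i \sqrt{19783} \approx 421.96 i$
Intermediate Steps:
$m = 36$
$T{\left(j \right)} = 3 j$
$k{\left(z,N \right)} = z^{2} \left(-3 - 3 z\right)$ ($k{\left(z,N \right)} = z z 3 \left(-1 - z\right) = z^{2} \left(-3 - 3 z\right)$)
$\sqrt{k{\left(m,-104 \right)} - 34191} = \sqrt{3 \cdot 36^{2} \left(-1 - 36\right) - 34191} = \sqrt{3 \cdot 1296 \left(-1 - 36\right) - 34191} = \sqrt{3 \cdot 1296 \left(-37\right) - 34191} = \sqrt{-143856 - 34191} = \sqrt{-178047} = 3 i \sqrt{19783}$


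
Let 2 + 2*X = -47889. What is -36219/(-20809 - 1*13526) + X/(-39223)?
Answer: 1495191053/897814470 ≈ 1.6654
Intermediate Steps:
X = -47891/2 (X = -1 + (½)*(-47889) = -1 - 47889/2 = -47891/2 ≈ -23946.)
-36219/(-20809 - 1*13526) + X/(-39223) = -36219/(-20809 - 1*13526) - 47891/2/(-39223) = -36219/(-20809 - 13526) - 47891/2*(-1/39223) = -36219/(-34335) + 47891/78446 = -36219*(-1/34335) + 47891/78446 = 12073/11445 + 47891/78446 = 1495191053/897814470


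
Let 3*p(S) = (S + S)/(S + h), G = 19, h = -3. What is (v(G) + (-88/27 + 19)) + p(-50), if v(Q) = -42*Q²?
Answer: -21673397/1431 ≈ -15146.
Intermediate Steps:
p(S) = 2*S/(3*(-3 + S)) (p(S) = ((S + S)/(S - 3))/3 = ((2*S)/(-3 + S))/3 = (2*S/(-3 + S))/3 = 2*S/(3*(-3 + S)))
(v(G) + (-88/27 + 19)) + p(-50) = (-42*19² + (-88/27 + 19)) + (⅔)*(-50)/(-3 - 50) = (-42*361 + (-88/27 + 19)) + (⅔)*(-50)/(-53) = (-15162 + (-11*8/27 + 19)) + (⅔)*(-50)*(-1/53) = (-15162 + (-88/27 + 19)) + 100/159 = (-15162 + 425/27) + 100/159 = -408949/27 + 100/159 = -21673397/1431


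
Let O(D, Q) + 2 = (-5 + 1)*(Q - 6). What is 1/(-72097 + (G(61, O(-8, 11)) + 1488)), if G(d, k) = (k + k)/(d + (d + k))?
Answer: -25/1765236 ≈ -1.4162e-5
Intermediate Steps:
O(D, Q) = 22 - 4*Q (O(D, Q) = -2 + (-5 + 1)*(Q - 6) = -2 - 4*(-6 + Q) = -2 + (24 - 4*Q) = 22 - 4*Q)
G(d, k) = 2*k/(k + 2*d) (G(d, k) = (2*k)/(k + 2*d) = 2*k/(k + 2*d))
1/(-72097 + (G(61, O(-8, 11)) + 1488)) = 1/(-72097 + (2*(22 - 4*11)/((22 - 4*11) + 2*61) + 1488)) = 1/(-72097 + (2*(22 - 44)/((22 - 44) + 122) + 1488)) = 1/(-72097 + (2*(-22)/(-22 + 122) + 1488)) = 1/(-72097 + (2*(-22)/100 + 1488)) = 1/(-72097 + (2*(-22)*(1/100) + 1488)) = 1/(-72097 + (-11/25 + 1488)) = 1/(-72097 + 37189/25) = 1/(-1765236/25) = -25/1765236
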